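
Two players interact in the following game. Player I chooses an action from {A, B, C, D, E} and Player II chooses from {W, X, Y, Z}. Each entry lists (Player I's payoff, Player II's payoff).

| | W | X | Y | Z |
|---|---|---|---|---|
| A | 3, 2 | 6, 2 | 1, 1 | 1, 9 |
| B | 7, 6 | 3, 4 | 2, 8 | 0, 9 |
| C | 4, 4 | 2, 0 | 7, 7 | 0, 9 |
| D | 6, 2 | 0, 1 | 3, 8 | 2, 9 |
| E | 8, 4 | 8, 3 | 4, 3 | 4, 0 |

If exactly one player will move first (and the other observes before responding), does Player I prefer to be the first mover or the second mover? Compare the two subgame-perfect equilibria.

first

If Player I leads: Player II's best replies are A→Z, B→Z, C→Z, D→Z, E→W; Player I's induced payoffs 1, 0, 0, 2, 8; outcome (E, W), payoffs (8, 4).
If Player II leads: Player I's best replies are W→E, X→E, Y→C, Z→E; Player II's induced payoffs 4, 3, 7, 0; outcome (C, Y), payoffs (7, 7).
Player I gets 8 moving first and 7 moving second, so Player I prefers to move first.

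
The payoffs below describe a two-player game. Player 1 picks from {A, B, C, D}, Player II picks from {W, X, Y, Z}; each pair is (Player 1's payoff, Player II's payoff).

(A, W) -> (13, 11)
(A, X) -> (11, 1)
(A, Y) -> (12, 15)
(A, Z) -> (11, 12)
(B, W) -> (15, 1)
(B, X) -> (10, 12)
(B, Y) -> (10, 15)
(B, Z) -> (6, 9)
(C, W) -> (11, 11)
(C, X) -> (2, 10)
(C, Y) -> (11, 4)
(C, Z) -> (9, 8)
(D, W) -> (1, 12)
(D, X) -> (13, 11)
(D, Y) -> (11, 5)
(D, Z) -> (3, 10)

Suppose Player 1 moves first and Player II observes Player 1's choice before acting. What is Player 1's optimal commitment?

Work backward from Player II's decision.
- A: BR = Y, leader payoff 12.
- B: BR = Y, leader payoff 10.
- C: BR = W, leader payoff 11.
- D: BR = W, leader payoff 1.
Maximizing over 12, 10, 11, 1, Player 1 chooses A. Subgame-perfect outcome: (A, Y) with payoffs (12, 15).

A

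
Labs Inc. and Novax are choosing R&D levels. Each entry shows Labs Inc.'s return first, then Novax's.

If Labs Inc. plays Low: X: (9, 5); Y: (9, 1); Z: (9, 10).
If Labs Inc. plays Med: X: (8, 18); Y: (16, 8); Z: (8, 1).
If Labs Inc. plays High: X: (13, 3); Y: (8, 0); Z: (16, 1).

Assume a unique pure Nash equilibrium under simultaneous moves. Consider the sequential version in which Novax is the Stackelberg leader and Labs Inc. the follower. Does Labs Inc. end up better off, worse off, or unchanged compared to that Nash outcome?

better off

Solve by backward induction (Novax leads).
- X → Labs Inc. plays High (best of 9, 8, 13); Novax gets 3.
- Y → Labs Inc. plays Med (best of 9, 16, 8); Novax gets 8.
- Z → Labs Inc. plays High (best of 9, 8, 16); Novax gets 1.
Among 3, 8, 1, the best is 8 at Y. Subgame-perfect outcome: (Med, Y) with payoffs (16, 8).
For the simultaneous game, intersect best replies.
Labs Inc.'s best replies: X→High; Y→Med; Z→High.
Novax's best replies: Low→Z; Med→X; High→X.
The unique mutual best reply is (High, X), giving (13, 3).
Labs Inc. earns 16 sequentially versus 13 at the Nash outcome: better off.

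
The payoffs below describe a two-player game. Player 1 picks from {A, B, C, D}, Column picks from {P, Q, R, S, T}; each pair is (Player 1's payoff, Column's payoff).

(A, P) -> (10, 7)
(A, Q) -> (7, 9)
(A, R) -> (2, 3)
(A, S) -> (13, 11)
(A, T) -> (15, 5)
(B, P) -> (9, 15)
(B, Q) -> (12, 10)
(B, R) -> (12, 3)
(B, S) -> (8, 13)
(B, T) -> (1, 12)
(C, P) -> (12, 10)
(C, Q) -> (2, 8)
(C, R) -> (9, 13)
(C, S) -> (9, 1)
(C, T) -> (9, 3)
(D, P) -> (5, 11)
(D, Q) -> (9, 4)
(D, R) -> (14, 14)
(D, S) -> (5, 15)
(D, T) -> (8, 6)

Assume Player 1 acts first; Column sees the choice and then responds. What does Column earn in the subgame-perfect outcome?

Backward induction with Player 1 moving first.
- A: BR = S, leader payoff 13.
- B: BR = P, leader payoff 9.
- C: BR = R, leader payoff 9.
- D: BR = S, leader payoff 5.
Among 13, 9, 9, 5, the best is 13 at A. Subgame-perfect outcome: (A, S) with payoffs (13, 11).

11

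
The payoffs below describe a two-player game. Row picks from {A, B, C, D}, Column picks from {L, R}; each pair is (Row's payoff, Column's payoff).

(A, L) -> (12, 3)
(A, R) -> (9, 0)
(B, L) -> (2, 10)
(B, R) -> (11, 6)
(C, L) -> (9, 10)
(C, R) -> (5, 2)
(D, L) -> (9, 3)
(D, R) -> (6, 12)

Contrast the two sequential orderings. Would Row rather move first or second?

first

If Row leads: Column's best replies are A→L, B→L, C→L, D→R; Row's induced payoffs 12, 2, 9, 6; outcome (A, L), payoffs (12, 3).
If Column leads: Row's best replies are L→A, R→B; Column's induced payoffs 3, 6; outcome (B, R), payoffs (11, 6).
Row gets 12 moving first and 11 moving second, so Row prefers to move first.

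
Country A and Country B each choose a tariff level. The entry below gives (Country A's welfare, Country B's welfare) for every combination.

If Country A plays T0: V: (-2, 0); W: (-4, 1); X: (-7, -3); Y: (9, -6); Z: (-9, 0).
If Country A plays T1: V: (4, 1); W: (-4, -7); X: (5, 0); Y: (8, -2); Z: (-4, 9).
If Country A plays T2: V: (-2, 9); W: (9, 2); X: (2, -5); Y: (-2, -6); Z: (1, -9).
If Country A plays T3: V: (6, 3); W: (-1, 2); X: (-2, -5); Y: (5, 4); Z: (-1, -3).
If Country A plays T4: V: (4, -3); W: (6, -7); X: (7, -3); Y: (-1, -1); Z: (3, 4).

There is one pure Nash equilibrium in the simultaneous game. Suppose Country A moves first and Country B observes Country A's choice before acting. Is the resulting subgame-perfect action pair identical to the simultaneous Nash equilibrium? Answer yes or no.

Country B best-responds to each possible Country A move:
- T0: BR = W, leader payoff -4.
- T1: BR = Z, leader payoff -4.
- T2: BR = V, leader payoff -2.
- T3: BR = Y, leader payoff 5.
- T4: BR = Z, leader payoff 3.
Country A's induced payoffs are -4, -4, -2, 5, 3, so Country A commits to T3. Subgame-perfect outcome: (T3, Y) with payoffs (5, 4).
Now find the simultaneous Nash equilibrium.
Country A's best replies: V→T3; W→T2; X→T4; Y→T0; Z→T4.
Country B's best replies: T0→W; T1→Z; T2→V; T3→Y; T4→Z.
Only (T4, Z) has each player best-responding; Nash payoffs (3, 4).
Sequential outcome (T3, Y) differs from the Nash profile (T4, Z).

no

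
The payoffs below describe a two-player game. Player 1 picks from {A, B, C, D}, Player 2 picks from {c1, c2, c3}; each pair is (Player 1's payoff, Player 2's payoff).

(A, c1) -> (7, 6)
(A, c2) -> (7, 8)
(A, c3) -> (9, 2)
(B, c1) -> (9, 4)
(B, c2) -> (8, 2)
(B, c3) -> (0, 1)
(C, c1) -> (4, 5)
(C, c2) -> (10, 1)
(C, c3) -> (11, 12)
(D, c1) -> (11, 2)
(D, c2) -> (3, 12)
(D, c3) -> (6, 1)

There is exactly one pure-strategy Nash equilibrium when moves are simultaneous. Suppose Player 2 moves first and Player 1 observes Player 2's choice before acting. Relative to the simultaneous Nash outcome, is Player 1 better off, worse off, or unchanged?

Backward induction with Player 2 moving first.
- c1: BR = D, leader payoff 2.
- c2: BR = C, leader payoff 1.
- c3: BR = C, leader payoff 12.
Maximizing over 2, 1, 12, Player 2 chooses c3. Subgame-perfect outcome: (C, c3) with payoffs (11, 12).
For the simultaneous game, intersect best replies.
Player 1's best replies: c1→D; c2→C; c3→C.
Player 2's best replies: A→c2; B→c1; C→c3; D→c2.
The unique mutual best reply is (C, c3), giving (11, 12).
Player 1 earns 11 sequentially versus 11 at the Nash outcome: unchanged.

unchanged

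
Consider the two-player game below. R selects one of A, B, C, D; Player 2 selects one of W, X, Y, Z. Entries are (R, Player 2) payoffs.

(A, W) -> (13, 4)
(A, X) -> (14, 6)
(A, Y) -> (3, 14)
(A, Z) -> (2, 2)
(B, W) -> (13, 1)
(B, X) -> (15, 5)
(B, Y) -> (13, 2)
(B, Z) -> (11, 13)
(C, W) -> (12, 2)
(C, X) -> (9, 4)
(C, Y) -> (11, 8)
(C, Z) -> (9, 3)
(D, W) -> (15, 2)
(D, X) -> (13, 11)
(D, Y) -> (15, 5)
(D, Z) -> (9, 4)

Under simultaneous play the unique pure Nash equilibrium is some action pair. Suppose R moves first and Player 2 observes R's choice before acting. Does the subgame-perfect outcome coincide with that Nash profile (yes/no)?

Backward induction with R moving first.
- A → Player 2 plays Y (best of 4, 6, 14, 2); R gets 3.
- B → Player 2 plays Z (best of 1, 5, 2, 13); R gets 11.
- C → Player 2 plays Y (best of 2, 4, 8, 3); R gets 11.
- D → Player 2 plays X (best of 2, 11, 5, 4); R gets 13.
R's induced payoffs are 3, 11, 11, 13, so R commits to D. Subgame-perfect outcome: (D, X) with payoffs (13, 11).
Now find the simultaneous Nash equilibrium.
R's best replies: W→D; X→B; Y→D; Z→B.
Player 2's best replies: A→Y; B→Z; C→Y; D→X.
The unique mutual best reply is (B, Z), giving (11, 13).
Sequential outcome (D, X) differs from the Nash profile (B, Z).

no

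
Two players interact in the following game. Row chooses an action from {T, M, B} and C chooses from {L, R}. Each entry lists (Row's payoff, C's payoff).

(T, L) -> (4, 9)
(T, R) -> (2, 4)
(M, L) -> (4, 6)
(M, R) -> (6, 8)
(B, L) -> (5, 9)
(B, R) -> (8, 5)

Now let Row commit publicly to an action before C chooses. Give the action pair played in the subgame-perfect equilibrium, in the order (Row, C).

(M, R)

Work backward from C's decision.
- T: C compares 9, 4 and picks L; Row would get 4.
- M: C compares 6, 8 and picks R; Row would get 6.
- B: C compares 9, 5 and picks L; Row would get 5.
Among 4, 6, 5, the best is 6 at M. Subgame-perfect outcome: (M, R) with payoffs (6, 8).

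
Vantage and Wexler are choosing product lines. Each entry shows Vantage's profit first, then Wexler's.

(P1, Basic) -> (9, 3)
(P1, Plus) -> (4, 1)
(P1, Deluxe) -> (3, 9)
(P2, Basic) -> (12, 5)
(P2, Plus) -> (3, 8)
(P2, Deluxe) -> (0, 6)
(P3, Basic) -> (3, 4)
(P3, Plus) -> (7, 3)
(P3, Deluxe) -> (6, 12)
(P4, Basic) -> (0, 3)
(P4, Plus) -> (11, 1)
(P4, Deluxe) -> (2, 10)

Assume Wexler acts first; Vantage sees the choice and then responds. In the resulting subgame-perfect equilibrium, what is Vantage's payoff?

Work backward from Vantage's decision.
- Basic: Vantage compares 9, 12, 3, 0 and picks P2; Wexler would get 5.
- Plus: Vantage compares 4, 3, 7, 11 and picks P4; Wexler would get 1.
- Deluxe: Vantage compares 3, 0, 6, 2 and picks P3; Wexler would get 12.
Maximizing over 5, 1, 12, Wexler chooses Deluxe. Subgame-perfect outcome: (P3, Deluxe) with payoffs (6, 12).

6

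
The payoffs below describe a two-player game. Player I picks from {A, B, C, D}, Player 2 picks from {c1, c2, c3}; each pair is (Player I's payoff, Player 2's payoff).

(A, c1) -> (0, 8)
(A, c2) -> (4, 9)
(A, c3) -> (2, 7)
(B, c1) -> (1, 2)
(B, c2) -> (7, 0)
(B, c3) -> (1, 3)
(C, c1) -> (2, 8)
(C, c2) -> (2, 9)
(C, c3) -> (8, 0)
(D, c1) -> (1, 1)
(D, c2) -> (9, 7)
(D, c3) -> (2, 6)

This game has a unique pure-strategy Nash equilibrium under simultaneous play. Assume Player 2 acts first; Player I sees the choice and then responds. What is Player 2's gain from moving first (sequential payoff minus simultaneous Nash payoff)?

Backward induction with Player 2 moving first.
- c1 → Player I plays C (best of 0, 1, 2, 1); Player 2 gets 8.
- c2 → Player I plays D (best of 4, 7, 2, 9); Player 2 gets 7.
- c3 → Player I plays C (best of 2, 1, 8, 2); Player 2 gets 0.
Maximizing over 8, 7, 0, Player 2 chooses c1. Subgame-perfect outcome: (C, c1) with payoffs (2, 8).
Now find the simultaneous Nash equilibrium.
Player I's best replies: c1→C; c2→D; c3→C.
Player 2's best replies: A→c2; B→c3; C→c2; D→c2.
The unique mutual best reply is (D, c2), giving (9, 7).
Player 2's commitment gain: 8 − 7 = 1.

1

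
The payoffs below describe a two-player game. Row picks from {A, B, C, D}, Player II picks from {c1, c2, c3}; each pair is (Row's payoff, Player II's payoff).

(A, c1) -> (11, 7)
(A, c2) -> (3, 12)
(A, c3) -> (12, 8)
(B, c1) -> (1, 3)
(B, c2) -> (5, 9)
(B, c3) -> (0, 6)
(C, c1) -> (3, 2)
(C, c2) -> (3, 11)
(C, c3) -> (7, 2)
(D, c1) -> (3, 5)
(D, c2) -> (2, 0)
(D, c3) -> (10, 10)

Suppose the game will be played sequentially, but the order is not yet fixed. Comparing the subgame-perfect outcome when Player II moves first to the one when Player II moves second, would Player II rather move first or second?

If Row leads: Player II's best replies are A→c2, B→c2, C→c2, D→c3; Row's induced payoffs 3, 5, 3, 10; outcome (D, c3), payoffs (10, 10).
If Player II leads: Row's best replies are c1→A, c2→B, c3→A; Player II's induced payoffs 7, 9, 8; outcome (B, c2), payoffs (5, 9).
Player II gets 9 moving first and 10 moving second, so Player II prefers to move second.

second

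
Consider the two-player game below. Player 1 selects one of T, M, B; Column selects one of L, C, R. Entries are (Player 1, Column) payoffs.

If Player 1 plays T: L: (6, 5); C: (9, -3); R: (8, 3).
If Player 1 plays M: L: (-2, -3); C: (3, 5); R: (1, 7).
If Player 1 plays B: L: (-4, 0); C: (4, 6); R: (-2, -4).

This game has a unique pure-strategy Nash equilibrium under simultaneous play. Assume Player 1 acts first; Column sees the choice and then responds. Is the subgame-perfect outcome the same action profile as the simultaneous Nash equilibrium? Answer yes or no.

Work backward from Column's decision.
- T → Column plays L (best of 5, -3, 3); Player 1 gets 6.
- M → Column plays R (best of -3, 5, 7); Player 1 gets 1.
- B → Column plays C (best of 0, 6, -4); Player 1 gets 4.
Among 6, 1, 4, the best is 6 at T. Subgame-perfect outcome: (T, L) with payoffs (6, 5).
Now find the simultaneous Nash equilibrium.
Player 1's best replies: L→T; C→T; R→T.
Column's best replies: T→L; M→R; B→C.
The unique mutual best reply is (T, L), giving (6, 5).
Sequential outcome (T, L) coincides with the Nash profile (T, L).

yes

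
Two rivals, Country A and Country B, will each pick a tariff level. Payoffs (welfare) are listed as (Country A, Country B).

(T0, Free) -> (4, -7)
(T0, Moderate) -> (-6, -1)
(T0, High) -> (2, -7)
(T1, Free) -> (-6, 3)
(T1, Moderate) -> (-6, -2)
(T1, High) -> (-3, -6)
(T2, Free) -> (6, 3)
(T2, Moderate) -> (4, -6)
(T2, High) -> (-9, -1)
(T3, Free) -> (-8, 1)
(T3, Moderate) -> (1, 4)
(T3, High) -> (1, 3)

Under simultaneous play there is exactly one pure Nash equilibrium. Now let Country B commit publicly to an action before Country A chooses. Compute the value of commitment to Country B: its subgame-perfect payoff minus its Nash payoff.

Country A best-responds to each possible Country B move:
- Free → Country A plays T2 (best of 4, -6, 6, -8); Country B gets 3.
- Moderate → Country A plays T2 (best of -6, -6, 4, 1); Country B gets -6.
- High → Country A plays T0 (best of 2, -3, -9, 1); Country B gets -7.
Country B's induced payoffs are 3, -6, -7, so Country B commits to Free. Subgame-perfect outcome: (T2, Free) with payoffs (6, 3).
For the simultaneous game, intersect best replies.
Country A's best replies: Free→T2; Moderate→T2; High→T0.
Country B's best replies: T0→Moderate; T1→Free; T2→Free; T3→Moderate.
Only (T2, Free) has each player best-responding; Nash payoffs (6, 3).
Country B's commitment gain: 3 − 3 = 0.

0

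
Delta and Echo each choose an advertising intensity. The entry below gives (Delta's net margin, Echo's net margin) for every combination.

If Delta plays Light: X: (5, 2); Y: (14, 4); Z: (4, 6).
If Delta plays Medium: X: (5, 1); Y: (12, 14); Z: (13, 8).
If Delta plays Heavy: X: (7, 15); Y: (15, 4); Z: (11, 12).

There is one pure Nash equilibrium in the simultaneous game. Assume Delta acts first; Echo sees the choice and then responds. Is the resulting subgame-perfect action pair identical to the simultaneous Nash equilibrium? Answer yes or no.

no

Solve by backward induction (Delta leads).
- Light: BR = Z, leader payoff 4.
- Medium: BR = Y, leader payoff 12.
- Heavy: BR = X, leader payoff 7.
Maximizing over 4, 12, 7, Delta chooses Medium. Subgame-perfect outcome: (Medium, Y) with payoffs (12, 14).
Now find the simultaneous Nash equilibrium.
Delta's best replies: X→Heavy; Y→Heavy; Z→Medium.
Echo's best replies: Light→Z; Medium→Y; Heavy→X.
Only (Heavy, X) has each player best-responding; Nash payoffs (7, 15).
Sequential outcome (Medium, Y) differs from the Nash profile (Heavy, X).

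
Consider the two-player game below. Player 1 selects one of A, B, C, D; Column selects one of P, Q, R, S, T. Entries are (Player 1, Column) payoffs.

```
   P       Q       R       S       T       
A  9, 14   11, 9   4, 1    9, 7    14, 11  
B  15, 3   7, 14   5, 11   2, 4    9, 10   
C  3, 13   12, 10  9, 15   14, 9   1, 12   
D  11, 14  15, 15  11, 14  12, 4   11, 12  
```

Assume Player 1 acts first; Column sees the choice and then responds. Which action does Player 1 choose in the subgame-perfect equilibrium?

Solve by backward induction (Player 1 leads).
- A: Column compares 14, 9, 1, 7, 11 and picks P; Player 1 would get 9.
- B: Column compares 3, 14, 11, 4, 10 and picks Q; Player 1 would get 7.
- C: Column compares 13, 10, 15, 9, 12 and picks R; Player 1 would get 9.
- D: Column compares 14, 15, 14, 4, 12 and picks Q; Player 1 would get 15.
Among 9, 7, 9, 15, the best is 15 at D. Subgame-perfect outcome: (D, Q) with payoffs (15, 15).

D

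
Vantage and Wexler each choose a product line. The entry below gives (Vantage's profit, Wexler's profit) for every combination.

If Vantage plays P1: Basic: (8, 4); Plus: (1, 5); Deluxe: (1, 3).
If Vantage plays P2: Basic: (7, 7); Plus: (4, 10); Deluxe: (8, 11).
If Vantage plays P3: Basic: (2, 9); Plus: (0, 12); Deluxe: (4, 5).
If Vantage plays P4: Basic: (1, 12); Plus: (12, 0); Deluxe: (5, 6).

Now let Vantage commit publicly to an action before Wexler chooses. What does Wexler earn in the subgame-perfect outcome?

11

Solve by backward induction (Vantage leads).
- P1: Wexler compares 4, 5, 3 and picks Plus; Vantage would get 1.
- P2: Wexler compares 7, 10, 11 and picks Deluxe; Vantage would get 8.
- P3: Wexler compares 9, 12, 5 and picks Plus; Vantage would get 0.
- P4: Wexler compares 12, 0, 6 and picks Basic; Vantage would get 1.
Among 1, 8, 0, 1, the best is 8 at P2. Subgame-perfect outcome: (P2, Deluxe) with payoffs (8, 11).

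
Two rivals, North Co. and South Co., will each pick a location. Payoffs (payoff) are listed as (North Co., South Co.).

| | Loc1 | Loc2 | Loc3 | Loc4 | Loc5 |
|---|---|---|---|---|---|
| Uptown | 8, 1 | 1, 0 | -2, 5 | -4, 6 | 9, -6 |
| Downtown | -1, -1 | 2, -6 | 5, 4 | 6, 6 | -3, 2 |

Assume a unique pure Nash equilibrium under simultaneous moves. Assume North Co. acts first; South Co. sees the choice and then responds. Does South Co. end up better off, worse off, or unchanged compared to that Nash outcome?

Solve by backward induction (North Co. leads).
- Uptown: BR = Loc4, leader payoff -4.
- Downtown: BR = Loc4, leader payoff 6.
Among -4, 6, the best is 6 at Downtown. Subgame-perfect outcome: (Downtown, Loc4) with payoffs (6, 6).
Under simultaneous play:
North Co.'s best replies: Loc1→Uptown; Loc2→Downtown; Loc3→Downtown; Loc4→Downtown; Loc5→Uptown.
South Co.'s best replies: Uptown→Loc4; Downtown→Loc4.
The unique mutual best reply is (Downtown, Loc4), giving (6, 6).
South Co. earns 6 sequentially versus 6 at the Nash outcome: unchanged.

unchanged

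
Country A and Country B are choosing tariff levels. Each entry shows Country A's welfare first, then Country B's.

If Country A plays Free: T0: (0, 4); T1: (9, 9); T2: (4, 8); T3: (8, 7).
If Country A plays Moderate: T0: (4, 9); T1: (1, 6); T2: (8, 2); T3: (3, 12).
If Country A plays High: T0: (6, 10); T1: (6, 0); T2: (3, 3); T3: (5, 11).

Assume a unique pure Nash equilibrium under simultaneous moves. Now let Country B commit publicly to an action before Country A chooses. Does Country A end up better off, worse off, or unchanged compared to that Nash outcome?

worse off

Backward induction with Country B moving first.
- T0 → Country A plays High (best of 0, 4, 6); Country B gets 10.
- T1 → Country A plays Free (best of 9, 1, 6); Country B gets 9.
- T2 → Country A plays Moderate (best of 4, 8, 3); Country B gets 2.
- T3 → Country A plays Free (best of 8, 3, 5); Country B gets 7.
Maximizing over 10, 9, 2, 7, Country B chooses T0. Subgame-perfect outcome: (High, T0) with payoffs (6, 10).
Now find the simultaneous Nash equilibrium.
Country A's best replies: T0→High; T1→Free; T2→Moderate; T3→Free.
Country B's best replies: Free→T1; Moderate→T3; High→T3.
The unique mutual best reply is (Free, T1), giving (9, 9).
Country A earns 6 sequentially versus 9 at the Nash outcome: worse off.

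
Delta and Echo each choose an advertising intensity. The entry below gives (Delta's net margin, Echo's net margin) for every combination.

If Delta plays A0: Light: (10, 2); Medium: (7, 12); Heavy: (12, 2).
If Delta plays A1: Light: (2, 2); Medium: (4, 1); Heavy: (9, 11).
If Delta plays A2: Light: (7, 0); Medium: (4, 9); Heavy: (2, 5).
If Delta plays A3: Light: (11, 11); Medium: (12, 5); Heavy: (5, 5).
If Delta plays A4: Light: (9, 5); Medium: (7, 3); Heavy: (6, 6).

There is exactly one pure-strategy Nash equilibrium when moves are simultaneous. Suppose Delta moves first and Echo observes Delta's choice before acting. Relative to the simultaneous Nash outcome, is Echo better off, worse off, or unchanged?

Echo best-responds to each possible Delta move:
- A0: Echo compares 2, 12, 2 and picks Medium; Delta would get 7.
- A1: Echo compares 2, 1, 11 and picks Heavy; Delta would get 9.
- A2: Echo compares 0, 9, 5 and picks Medium; Delta would get 4.
- A3: Echo compares 11, 5, 5 and picks Light; Delta would get 11.
- A4: Echo compares 5, 3, 6 and picks Heavy; Delta would get 6.
Delta's induced payoffs are 7, 9, 4, 11, 6, so Delta commits to A3. Subgame-perfect outcome: (A3, Light) with payoffs (11, 11).
Under simultaneous play:
Delta's best replies: Light→A3; Medium→A3; Heavy→A0.
Echo's best replies: A0→Medium; A1→Heavy; A2→Medium; A3→Light; A4→Heavy.
The unique mutual best reply is (A3, Light), giving (11, 11).
Echo earns 11 sequentially versus 11 at the Nash outcome: unchanged.

unchanged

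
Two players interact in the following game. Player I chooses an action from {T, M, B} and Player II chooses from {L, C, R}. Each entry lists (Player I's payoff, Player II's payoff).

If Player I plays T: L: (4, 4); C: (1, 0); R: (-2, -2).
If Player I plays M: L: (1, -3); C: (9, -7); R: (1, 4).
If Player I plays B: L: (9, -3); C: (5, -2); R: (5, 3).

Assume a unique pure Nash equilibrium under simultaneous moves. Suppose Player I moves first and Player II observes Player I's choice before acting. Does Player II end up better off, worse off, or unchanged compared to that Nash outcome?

unchanged

Work backward from Player II's decision.
- T → Player II plays L (best of 4, 0, -2); Player I gets 4.
- M → Player II plays R (best of -3, -7, 4); Player I gets 1.
- B → Player II plays R (best of -3, -2, 3); Player I gets 5.
Player I's induced payoffs are 4, 1, 5, so Player I commits to B. Subgame-perfect outcome: (B, R) with payoffs (5, 3).
For the simultaneous game, intersect best replies.
Player I's best replies: L→B; C→M; R→B.
Player II's best replies: T→L; M→R; B→R.
Only (B, R) has each player best-responding; Nash payoffs (5, 3).
Player II earns 3 sequentially versus 3 at the Nash outcome: unchanged.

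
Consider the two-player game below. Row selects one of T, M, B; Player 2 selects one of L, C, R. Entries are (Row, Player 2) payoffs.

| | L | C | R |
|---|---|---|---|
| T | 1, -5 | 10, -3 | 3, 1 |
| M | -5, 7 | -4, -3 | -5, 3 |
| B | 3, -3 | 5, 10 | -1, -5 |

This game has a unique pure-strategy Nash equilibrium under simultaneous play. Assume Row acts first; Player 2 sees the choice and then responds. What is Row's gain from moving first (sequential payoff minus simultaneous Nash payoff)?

Solve by backward induction (Row leads).
- T: Player 2 compares -5, -3, 1 and picks R; Row would get 3.
- M: Player 2 compares 7, -3, 3 and picks L; Row would get -5.
- B: Player 2 compares -3, 10, -5 and picks C; Row would get 5.
Maximizing over 3, -5, 5, Row chooses B. Subgame-perfect outcome: (B, C) with payoffs (5, 10).
Now find the simultaneous Nash equilibrium.
Row's best replies: L→B; C→T; R→T.
Player 2's best replies: T→R; M→L; B→C.
The unique mutual best reply is (T, R), giving (3, 1).
Row's commitment gain: 5 − 3 = 2.

2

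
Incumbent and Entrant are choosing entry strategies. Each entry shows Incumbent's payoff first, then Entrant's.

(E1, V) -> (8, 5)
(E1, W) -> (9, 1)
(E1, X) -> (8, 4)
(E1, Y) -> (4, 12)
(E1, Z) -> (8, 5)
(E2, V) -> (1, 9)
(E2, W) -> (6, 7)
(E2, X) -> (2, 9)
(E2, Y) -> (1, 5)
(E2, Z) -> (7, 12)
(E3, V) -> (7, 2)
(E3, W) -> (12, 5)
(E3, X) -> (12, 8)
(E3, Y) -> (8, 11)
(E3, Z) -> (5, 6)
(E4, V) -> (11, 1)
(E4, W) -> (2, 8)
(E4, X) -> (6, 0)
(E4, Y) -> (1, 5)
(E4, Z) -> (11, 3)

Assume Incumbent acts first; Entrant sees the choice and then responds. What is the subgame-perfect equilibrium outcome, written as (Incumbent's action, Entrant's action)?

Solve by backward induction (Incumbent leads).
- E1: BR = Y, leader payoff 4.
- E2: BR = Z, leader payoff 7.
- E3: BR = Y, leader payoff 8.
- E4: BR = W, leader payoff 2.
Among 4, 7, 8, 2, the best is 8 at E3. Subgame-perfect outcome: (E3, Y) with payoffs (8, 11).

(E3, Y)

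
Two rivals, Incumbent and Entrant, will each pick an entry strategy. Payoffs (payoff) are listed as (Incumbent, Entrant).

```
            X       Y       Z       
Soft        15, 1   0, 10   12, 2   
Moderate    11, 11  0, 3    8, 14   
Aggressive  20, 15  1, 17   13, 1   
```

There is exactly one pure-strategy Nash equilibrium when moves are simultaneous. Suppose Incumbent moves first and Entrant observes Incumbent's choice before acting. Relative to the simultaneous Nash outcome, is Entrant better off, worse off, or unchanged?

worse off

Backward induction with Incumbent moving first.
- Soft: BR = Y, leader payoff 0.
- Moderate: BR = Z, leader payoff 8.
- Aggressive: BR = Y, leader payoff 1.
Maximizing over 0, 8, 1, Incumbent chooses Moderate. Subgame-perfect outcome: (Moderate, Z) with payoffs (8, 14).
Under simultaneous play:
Incumbent's best replies: X→Aggressive; Y→Aggressive; Z→Aggressive.
Entrant's best replies: Soft→Y; Moderate→Z; Aggressive→Y.
Only (Aggressive, Y) has each player best-responding; Nash payoffs (1, 17).
Entrant earns 14 sequentially versus 17 at the Nash outcome: worse off.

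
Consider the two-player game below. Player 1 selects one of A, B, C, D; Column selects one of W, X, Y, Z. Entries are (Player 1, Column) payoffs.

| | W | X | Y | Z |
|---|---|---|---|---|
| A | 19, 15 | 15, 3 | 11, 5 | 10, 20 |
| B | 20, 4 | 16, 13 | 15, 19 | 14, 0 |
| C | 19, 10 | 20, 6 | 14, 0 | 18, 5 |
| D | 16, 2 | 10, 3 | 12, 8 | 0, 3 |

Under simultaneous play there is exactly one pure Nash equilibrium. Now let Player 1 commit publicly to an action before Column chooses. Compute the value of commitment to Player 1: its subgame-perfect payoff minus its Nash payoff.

Backward induction with Player 1 moving first.
- A: BR = Z, leader payoff 10.
- B: BR = Y, leader payoff 15.
- C: BR = W, leader payoff 19.
- D: BR = Y, leader payoff 12.
Player 1's induced payoffs are 10, 15, 19, 12, so Player 1 commits to C. Subgame-perfect outcome: (C, W) with payoffs (19, 10).
Now find the simultaneous Nash equilibrium.
Player 1's best replies: W→B; X→C; Y→B; Z→C.
Column's best replies: A→Z; B→Y; C→W; D→Y.
Only (B, Y) has each player best-responding; Nash payoffs (15, 19).
Player 1's commitment gain: 19 − 15 = 4.

4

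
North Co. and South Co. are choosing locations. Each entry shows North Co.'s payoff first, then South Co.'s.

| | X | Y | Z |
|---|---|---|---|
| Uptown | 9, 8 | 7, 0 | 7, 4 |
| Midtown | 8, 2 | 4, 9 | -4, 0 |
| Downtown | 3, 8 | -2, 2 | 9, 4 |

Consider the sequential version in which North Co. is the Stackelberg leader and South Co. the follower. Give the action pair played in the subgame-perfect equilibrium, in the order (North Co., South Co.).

(Uptown, X)

Solve by backward induction (North Co. leads).
- Uptown → South Co. plays X (best of 8, 0, 4); North Co. gets 9.
- Midtown → South Co. plays Y (best of 2, 9, 0); North Co. gets 4.
- Downtown → South Co. plays X (best of 8, 2, 4); North Co. gets 3.
North Co.'s induced payoffs are 9, 4, 3, so North Co. commits to Uptown. Subgame-perfect outcome: (Uptown, X) with payoffs (9, 8).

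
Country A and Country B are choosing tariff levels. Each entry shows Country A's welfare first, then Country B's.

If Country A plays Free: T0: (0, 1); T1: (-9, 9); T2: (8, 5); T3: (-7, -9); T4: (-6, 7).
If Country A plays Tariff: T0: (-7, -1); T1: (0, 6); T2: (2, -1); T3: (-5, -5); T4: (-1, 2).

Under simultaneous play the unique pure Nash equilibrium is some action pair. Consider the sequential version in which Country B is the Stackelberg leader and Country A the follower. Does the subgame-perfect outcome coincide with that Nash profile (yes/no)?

Work backward from Country A's decision.
- T0: Country A compares 0, -7 and picks Free; Country B would get 1.
- T1: Country A compares -9, 0 and picks Tariff; Country B would get 6.
- T2: Country A compares 8, 2 and picks Free; Country B would get 5.
- T3: Country A compares -7, -5 and picks Tariff; Country B would get -5.
- T4: Country A compares -6, -1 and picks Tariff; Country B would get 2.
Country B's induced payoffs are 1, 6, 5, -5, 2, so Country B commits to T1. Subgame-perfect outcome: (Tariff, T1) with payoffs (0, 6).
Under simultaneous play:
Country A's best replies: T0→Free; T1→Tariff; T2→Free; T3→Tariff; T4→Tariff.
Country B's best replies: Free→T1; Tariff→T1.
The unique mutual best reply is (Tariff, T1), giving (0, 6).
Sequential outcome (Tariff, T1) coincides with the Nash profile (Tariff, T1).

yes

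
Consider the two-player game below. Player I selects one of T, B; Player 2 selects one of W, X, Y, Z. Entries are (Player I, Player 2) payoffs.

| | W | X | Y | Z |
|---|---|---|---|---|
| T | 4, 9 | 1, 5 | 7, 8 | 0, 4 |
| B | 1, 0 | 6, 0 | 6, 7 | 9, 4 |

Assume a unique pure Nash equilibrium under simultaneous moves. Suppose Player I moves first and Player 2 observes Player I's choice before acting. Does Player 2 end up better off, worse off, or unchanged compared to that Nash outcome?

worse off

Player 2 best-responds to each possible Player I move:
- T → Player 2 plays W (best of 9, 5, 8, 4); Player I gets 4.
- B → Player 2 plays Y (best of 0, 0, 7, 4); Player I gets 6.
Player I's induced payoffs are 4, 6, so Player I commits to B. Subgame-perfect outcome: (B, Y) with payoffs (6, 7).
For the simultaneous game, intersect best replies.
Player I's best replies: W→T; X→B; Y→T; Z→B.
Player 2's best replies: T→W; B→Y.
The unique mutual best reply is (T, W), giving (4, 9).
Player 2 earns 7 sequentially versus 9 at the Nash outcome: worse off.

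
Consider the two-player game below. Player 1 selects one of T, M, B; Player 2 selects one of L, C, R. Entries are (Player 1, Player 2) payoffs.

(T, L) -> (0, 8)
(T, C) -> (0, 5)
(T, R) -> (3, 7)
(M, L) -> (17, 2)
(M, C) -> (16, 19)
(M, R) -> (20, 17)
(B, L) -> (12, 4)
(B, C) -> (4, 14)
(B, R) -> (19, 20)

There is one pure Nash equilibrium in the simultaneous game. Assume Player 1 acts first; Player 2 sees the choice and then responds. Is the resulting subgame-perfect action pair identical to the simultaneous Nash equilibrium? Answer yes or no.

Work backward from Player 2's decision.
- T: Player 2 compares 8, 5, 7 and picks L; Player 1 would get 0.
- M: Player 2 compares 2, 19, 17 and picks C; Player 1 would get 16.
- B: Player 2 compares 4, 14, 20 and picks R; Player 1 would get 19.
Player 1's induced payoffs are 0, 16, 19, so Player 1 commits to B. Subgame-perfect outcome: (B, R) with payoffs (19, 20).
Now find the simultaneous Nash equilibrium.
Player 1's best replies: L→M; C→M; R→M.
Player 2's best replies: T→L; M→C; B→R.
Only (M, C) has each player best-responding; Nash payoffs (16, 19).
Sequential outcome (B, R) differs from the Nash profile (M, C).

no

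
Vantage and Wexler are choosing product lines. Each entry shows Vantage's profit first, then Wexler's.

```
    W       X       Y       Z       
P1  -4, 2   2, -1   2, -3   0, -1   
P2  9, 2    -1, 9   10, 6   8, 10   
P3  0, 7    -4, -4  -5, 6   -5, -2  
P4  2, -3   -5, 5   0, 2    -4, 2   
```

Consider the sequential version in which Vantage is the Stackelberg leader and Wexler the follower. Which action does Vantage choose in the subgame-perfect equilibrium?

P2

Solve by backward induction (Vantage leads).
- P1 → Wexler plays W (best of 2, -1, -3, -1); Vantage gets -4.
- P2 → Wexler plays Z (best of 2, 9, 6, 10); Vantage gets 8.
- P3 → Wexler plays W (best of 7, -4, 6, -2); Vantage gets 0.
- P4 → Wexler plays X (best of -3, 5, 2, 2); Vantage gets -5.
Vantage's induced payoffs are -4, 8, 0, -5, so Vantage commits to P2. Subgame-perfect outcome: (P2, Z) with payoffs (8, 10).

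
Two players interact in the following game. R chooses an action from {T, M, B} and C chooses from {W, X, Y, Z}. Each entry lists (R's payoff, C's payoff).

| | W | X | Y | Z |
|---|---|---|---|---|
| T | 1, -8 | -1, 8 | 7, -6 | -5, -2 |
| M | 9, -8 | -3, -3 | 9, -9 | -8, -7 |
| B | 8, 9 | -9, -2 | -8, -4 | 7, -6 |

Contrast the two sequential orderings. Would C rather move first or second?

second

If R leads: C's best replies are T→X, M→X, B→W; R's induced payoffs -1, -3, 8; outcome (B, W), payoffs (8, 9).
If C leads: R's best replies are W→M, X→T, Y→M, Z→B; C's induced payoffs -8, 8, -9, -6; outcome (T, X), payoffs (-1, 8).
C gets 8 moving first and 9 moving second, so C prefers to move second.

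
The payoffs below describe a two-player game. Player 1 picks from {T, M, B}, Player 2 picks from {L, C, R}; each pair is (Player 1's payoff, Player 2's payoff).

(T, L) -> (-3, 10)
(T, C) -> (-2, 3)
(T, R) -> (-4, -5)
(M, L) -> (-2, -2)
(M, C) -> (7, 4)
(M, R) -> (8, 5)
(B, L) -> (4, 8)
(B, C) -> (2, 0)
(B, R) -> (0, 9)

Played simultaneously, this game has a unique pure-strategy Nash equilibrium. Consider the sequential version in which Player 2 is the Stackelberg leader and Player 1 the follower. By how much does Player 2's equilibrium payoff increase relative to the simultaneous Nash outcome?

3

Player 1 best-responds to each possible Player 2 move:
- L: BR = B, leader payoff 8.
- C: BR = M, leader payoff 4.
- R: BR = M, leader payoff 5.
Player 2's induced payoffs are 8, 4, 5, so Player 2 commits to L. Subgame-perfect outcome: (B, L) with payoffs (4, 8).
For the simultaneous game, intersect best replies.
Player 1's best replies: L→B; C→M; R→M.
Player 2's best replies: T→L; M→R; B→R.
The unique mutual best reply is (M, R), giving (8, 5).
Player 2's commitment gain: 8 − 5 = 3.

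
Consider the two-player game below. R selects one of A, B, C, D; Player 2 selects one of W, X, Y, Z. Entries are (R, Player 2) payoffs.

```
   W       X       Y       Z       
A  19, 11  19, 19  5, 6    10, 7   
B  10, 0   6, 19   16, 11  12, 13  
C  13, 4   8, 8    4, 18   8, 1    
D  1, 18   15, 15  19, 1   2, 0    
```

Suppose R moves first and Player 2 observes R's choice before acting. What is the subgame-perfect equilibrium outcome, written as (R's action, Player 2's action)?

(A, X)

Work backward from Player 2's decision.
- A: BR = X, leader payoff 19.
- B: BR = X, leader payoff 6.
- C: BR = Y, leader payoff 4.
- D: BR = W, leader payoff 1.
Among 19, 6, 4, 1, the best is 19 at A. Subgame-perfect outcome: (A, X) with payoffs (19, 19).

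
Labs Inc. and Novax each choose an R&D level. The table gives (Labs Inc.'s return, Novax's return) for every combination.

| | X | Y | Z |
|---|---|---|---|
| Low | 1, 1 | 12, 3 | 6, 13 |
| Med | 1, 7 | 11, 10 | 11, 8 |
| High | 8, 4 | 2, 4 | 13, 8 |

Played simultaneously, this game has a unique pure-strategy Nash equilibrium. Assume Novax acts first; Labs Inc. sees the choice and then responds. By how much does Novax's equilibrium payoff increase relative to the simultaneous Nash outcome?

0

Backward induction with Novax moving first.
- X → Labs Inc. plays High (best of 1, 1, 8); Novax gets 4.
- Y → Labs Inc. plays Low (best of 12, 11, 2); Novax gets 3.
- Z → Labs Inc. plays High (best of 6, 11, 13); Novax gets 8.
Maximizing over 4, 3, 8, Novax chooses Z. Subgame-perfect outcome: (High, Z) with payoffs (13, 8).
Under simultaneous play:
Labs Inc.'s best replies: X→High; Y→Low; Z→High.
Novax's best replies: Low→Z; Med→Y; High→Z.
Only (High, Z) has each player best-responding; Nash payoffs (13, 8).
Novax's commitment gain: 8 − 8 = 0.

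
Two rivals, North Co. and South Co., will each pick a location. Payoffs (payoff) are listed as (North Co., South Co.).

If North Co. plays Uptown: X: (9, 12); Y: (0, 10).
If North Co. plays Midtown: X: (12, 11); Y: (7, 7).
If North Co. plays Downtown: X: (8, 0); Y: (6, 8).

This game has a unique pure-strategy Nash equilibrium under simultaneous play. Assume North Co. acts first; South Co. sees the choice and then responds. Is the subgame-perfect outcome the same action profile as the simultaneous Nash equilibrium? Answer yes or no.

Backward induction with North Co. moving first.
- Uptown: BR = X, leader payoff 9.
- Midtown: BR = X, leader payoff 12.
- Downtown: BR = Y, leader payoff 6.
North Co.'s induced payoffs are 9, 12, 6, so North Co. commits to Midtown. Subgame-perfect outcome: (Midtown, X) with payoffs (12, 11).
Under simultaneous play:
North Co.'s best replies: X→Midtown; Y→Midtown.
South Co.'s best replies: Uptown→X; Midtown→X; Downtown→Y.
Only (Midtown, X) has each player best-responding; Nash payoffs (12, 11).
Sequential outcome (Midtown, X) coincides with the Nash profile (Midtown, X).

yes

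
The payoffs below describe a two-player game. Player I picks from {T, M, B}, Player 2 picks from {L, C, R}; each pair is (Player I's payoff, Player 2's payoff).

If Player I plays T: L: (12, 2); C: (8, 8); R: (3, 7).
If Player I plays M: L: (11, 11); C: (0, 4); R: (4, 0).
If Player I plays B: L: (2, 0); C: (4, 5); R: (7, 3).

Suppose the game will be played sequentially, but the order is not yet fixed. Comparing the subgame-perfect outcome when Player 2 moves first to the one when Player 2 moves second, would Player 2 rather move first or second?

second

If Player I leads: Player 2's best replies are T→C, M→L, B→C; Player I's induced payoffs 8, 11, 4; outcome (M, L), payoffs (11, 11).
If Player 2 leads: Player I's best replies are L→T, C→T, R→B; Player 2's induced payoffs 2, 8, 3; outcome (T, C), payoffs (8, 8).
Player 2 gets 8 moving first and 11 moving second, so Player 2 prefers to move second.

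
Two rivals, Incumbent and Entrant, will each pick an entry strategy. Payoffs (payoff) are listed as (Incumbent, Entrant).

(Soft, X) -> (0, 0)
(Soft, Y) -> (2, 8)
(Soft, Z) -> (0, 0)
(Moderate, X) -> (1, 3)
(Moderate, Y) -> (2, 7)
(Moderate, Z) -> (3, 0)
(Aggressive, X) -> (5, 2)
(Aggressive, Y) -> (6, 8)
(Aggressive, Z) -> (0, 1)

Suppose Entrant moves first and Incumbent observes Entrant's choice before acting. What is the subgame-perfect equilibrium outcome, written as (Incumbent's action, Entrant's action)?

(Aggressive, Y)

Solve by backward induction (Entrant leads).
- X → Incumbent plays Aggressive (best of 0, 1, 5); Entrant gets 2.
- Y → Incumbent plays Aggressive (best of 2, 2, 6); Entrant gets 8.
- Z → Incumbent plays Moderate (best of 0, 3, 0); Entrant gets 0.
Entrant's induced payoffs are 2, 8, 0, so Entrant commits to Y. Subgame-perfect outcome: (Aggressive, Y) with payoffs (6, 8).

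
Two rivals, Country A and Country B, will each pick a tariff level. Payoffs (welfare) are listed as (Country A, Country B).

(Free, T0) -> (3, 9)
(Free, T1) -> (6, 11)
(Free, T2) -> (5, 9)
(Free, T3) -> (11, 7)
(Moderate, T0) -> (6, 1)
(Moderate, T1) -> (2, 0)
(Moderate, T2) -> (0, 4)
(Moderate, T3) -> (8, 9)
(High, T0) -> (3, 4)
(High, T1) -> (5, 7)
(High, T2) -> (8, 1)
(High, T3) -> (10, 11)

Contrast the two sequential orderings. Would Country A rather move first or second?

If Country A leads: Country B's best replies are Free→T1, Moderate→T3, High→T3; Country A's induced payoffs 6, 8, 10; outcome (High, T3), payoffs (10, 11).
If Country B leads: Country A's best replies are T0→Moderate, T1→Free, T2→High, T3→Free; Country B's induced payoffs 1, 11, 1, 7; outcome (Free, T1), payoffs (6, 11).
Country A gets 10 moving first and 6 moving second, so Country A prefers to move first.

first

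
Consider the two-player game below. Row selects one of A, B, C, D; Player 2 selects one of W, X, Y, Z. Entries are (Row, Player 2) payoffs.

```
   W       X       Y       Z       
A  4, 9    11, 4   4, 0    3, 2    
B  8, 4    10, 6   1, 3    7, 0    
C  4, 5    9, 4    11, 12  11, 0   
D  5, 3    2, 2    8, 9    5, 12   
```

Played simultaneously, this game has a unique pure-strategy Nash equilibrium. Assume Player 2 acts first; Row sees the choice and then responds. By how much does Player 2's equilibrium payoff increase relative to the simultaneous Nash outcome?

0

Solve by backward induction (Player 2 leads).
- W: Row compares 4, 8, 4, 5 and picks B; Player 2 would get 4.
- X: Row compares 11, 10, 9, 2 and picks A; Player 2 would get 4.
- Y: Row compares 4, 1, 11, 8 and picks C; Player 2 would get 12.
- Z: Row compares 3, 7, 11, 5 and picks C; Player 2 would get 0.
Maximizing over 4, 4, 12, 0, Player 2 chooses Y. Subgame-perfect outcome: (C, Y) with payoffs (11, 12).
Now find the simultaneous Nash equilibrium.
Row's best replies: W→B; X→A; Y→C; Z→C.
Player 2's best replies: A→W; B→X; C→Y; D→Z.
The unique mutual best reply is (C, Y), giving (11, 12).
Player 2's commitment gain: 12 − 12 = 0.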